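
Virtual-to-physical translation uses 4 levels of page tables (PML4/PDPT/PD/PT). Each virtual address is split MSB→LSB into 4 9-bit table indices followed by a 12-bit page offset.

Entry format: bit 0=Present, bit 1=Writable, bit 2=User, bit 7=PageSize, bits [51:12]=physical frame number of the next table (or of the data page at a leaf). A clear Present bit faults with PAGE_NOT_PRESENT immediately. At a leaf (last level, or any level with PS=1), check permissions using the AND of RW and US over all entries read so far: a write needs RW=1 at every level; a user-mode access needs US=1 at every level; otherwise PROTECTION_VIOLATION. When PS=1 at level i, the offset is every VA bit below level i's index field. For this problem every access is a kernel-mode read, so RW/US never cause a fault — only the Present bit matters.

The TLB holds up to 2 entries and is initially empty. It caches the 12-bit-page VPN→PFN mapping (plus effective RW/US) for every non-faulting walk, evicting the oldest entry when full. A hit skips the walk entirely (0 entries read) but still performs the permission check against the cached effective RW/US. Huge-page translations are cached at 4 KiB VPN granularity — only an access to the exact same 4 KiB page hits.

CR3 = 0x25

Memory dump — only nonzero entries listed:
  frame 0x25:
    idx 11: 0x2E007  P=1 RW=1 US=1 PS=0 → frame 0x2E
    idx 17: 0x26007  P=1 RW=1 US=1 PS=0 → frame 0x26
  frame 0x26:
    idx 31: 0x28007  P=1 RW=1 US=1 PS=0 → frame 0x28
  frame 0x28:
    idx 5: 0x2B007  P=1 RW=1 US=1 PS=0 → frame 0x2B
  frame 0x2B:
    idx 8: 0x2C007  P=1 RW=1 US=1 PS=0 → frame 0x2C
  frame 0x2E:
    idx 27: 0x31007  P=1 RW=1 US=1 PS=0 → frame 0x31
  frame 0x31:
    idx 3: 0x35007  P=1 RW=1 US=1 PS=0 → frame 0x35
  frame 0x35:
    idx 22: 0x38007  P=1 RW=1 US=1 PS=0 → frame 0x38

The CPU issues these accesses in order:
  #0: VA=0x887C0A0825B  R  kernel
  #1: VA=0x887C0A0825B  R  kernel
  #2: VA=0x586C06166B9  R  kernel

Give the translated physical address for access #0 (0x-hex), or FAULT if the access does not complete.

Walk each access:
#0 VA=0x887C0A0825B (r,kernel):
  L0 @0x25[17] → 0x26007  P=1,RW=1,US=1,PS=0
  L1 @0x26[31] → 0x28007  P=1,RW=1,US=1,PS=0
  L2 @0x28[5] → 0x2B007  P=1,RW=1,US=1,PS=0
  L3 @0x2B[8] → 0x2C007  P=1,RW=1,US=1,PS=0
  ✓ 0x2C25B  — 4 lookups
#1 VA=0x887C0A0825B (r,kernel):
  TLB hit vpn=0x887C0A08 → PA=0x2C25B
#2 VA=0x586C06166B9 (r,kernel):
  L0 @0x25[11] → 0x2E007  P=1,RW=1,US=1,PS=0
  L1 @0x2E[27] → 0x31007  P=1,RW=1,US=1,PS=0
  L2 @0x31[3] → 0x35007  P=1,RW=1,US=1,PS=0
  L3 @0x35[22] → 0x38007  P=1,RW=1,US=1,PS=0
  ✓ 0x386B9  — 4 lookups

Access #0 PA: 0x2C25B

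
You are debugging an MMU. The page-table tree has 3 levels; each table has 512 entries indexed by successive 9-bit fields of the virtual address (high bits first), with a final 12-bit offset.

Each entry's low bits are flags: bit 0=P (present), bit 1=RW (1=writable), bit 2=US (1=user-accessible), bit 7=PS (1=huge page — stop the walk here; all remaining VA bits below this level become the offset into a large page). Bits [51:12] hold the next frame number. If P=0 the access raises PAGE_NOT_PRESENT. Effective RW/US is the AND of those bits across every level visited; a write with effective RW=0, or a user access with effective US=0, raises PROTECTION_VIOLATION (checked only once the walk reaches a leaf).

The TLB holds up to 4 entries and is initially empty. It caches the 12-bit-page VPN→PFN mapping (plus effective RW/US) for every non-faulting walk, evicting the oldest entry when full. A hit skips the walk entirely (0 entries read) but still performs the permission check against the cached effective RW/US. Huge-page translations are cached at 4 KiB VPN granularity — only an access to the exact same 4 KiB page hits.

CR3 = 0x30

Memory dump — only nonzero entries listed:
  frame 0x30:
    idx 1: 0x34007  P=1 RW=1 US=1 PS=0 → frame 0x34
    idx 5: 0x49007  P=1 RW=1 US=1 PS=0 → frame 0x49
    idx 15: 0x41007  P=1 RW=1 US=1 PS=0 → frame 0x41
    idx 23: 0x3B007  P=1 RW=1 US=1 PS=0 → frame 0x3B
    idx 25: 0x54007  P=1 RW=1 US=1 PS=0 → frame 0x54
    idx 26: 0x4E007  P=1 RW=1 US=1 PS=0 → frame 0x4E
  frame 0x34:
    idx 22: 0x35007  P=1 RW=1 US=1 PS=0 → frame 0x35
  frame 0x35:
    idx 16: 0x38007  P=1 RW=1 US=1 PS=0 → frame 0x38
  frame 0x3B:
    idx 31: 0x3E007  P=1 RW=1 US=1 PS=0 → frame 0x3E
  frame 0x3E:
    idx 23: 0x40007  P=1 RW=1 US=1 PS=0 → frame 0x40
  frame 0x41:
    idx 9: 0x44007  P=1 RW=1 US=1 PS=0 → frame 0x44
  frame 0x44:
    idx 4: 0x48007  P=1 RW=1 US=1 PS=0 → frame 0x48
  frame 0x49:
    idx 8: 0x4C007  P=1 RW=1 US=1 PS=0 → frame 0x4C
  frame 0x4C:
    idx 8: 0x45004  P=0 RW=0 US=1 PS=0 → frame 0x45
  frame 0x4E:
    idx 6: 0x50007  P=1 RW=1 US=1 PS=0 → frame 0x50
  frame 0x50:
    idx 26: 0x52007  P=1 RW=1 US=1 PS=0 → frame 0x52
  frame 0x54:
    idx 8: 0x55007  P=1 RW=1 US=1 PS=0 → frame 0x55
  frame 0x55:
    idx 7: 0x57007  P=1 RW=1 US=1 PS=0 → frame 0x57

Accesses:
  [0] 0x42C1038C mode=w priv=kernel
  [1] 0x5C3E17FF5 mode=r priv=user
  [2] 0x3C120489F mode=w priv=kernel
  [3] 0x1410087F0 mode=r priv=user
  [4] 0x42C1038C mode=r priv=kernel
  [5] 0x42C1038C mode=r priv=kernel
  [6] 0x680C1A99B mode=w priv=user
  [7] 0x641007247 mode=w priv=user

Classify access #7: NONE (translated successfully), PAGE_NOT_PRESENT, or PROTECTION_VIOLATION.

Trace:
#0 VA=0x42C1038C (w,kernel):
  [0] read 0x30 idx=1: raw=0x34007 flags P=1 W=1 U=1 S=0
  [1] read 0x34 idx=22: raw=0x35007 flags P=1 W=1 U=1 S=0
  [2] read 0x35 idx=16: raw=0x38007 flags P=1 W=1 U=1 S=0
  ✓ 0x3838C  — 3 lookups
#1 VA=0x5C3E17FF5 (r,user):
  [0] read 0x30 idx=23: raw=0x3B007 flags P=1 W=1 U=1 S=0
  [1] read 0x3B idx=31: raw=0x3E007 flags P=1 W=1 U=1 S=0
  [2] read 0x3E idx=23: raw=0x40007 flags P=1 W=1 U=1 S=0
  ✓ 0x40FF5  — 3 lookups
#2 VA=0x3C120489F (w,kernel):
  [0] read 0x30 idx=15: raw=0x41007 flags P=1 W=1 U=1 S=0
  [1] read 0x41 idx=9: raw=0x44007 flags P=1 W=1 U=1 S=0
  [2] read 0x44 idx=4: raw=0x48007 flags P=1 W=1 U=1 S=0
  ✓ 0x4889F  — 3 lookups
#3 VA=0x1410087F0 (r,user):
  [0] read 0x30 idx=5: raw=0x49007 flags P=1 W=1 U=1 S=0
  [1] read 0x49 idx=8: raw=0x4C007 flags P=1 W=1 U=1 S=0
  [2] read 0x4C idx=8: raw=0x45004 flags P=0 W=0 U=1 S=0
  ⇒ fault: PAGE_NOT_PRESENT  — 3 lookups
#4 VA=0x42C1038C (r,kernel):
  TLB hit vpn=0x42C10 → PA=0x3838C
#5 VA=0x42C1038C (r,kernel):
  TLB hit vpn=0x42C10 → PA=0x3838C
#6 VA=0x680C1A99B (w,user):
  [0] read 0x30 idx=26: raw=0x4E007 flags P=1 W=1 U=1 S=0
  [1] read 0x4E idx=6: raw=0x50007 flags P=1 W=1 U=1 S=0
  [2] read 0x50 idx=26: raw=0x52007 flags P=1 W=1 U=1 S=0
  ✓ 0x5299B  — 3 lookups
#7 VA=0x641007247 (w,user):
  [0] read 0x30 idx=25: raw=0x54007 flags P=1 W=1 U=1 S=0
  [1] read 0x54 idx=8: raw=0x55007 flags P=1 W=1 U=1 S=0
  [2] read 0x55 idx=7: raw=0x57007 flags P=1 W=1 U=1 S=0
  ✓ 0x57247  — 3 lookups

Access #7 fault: NONE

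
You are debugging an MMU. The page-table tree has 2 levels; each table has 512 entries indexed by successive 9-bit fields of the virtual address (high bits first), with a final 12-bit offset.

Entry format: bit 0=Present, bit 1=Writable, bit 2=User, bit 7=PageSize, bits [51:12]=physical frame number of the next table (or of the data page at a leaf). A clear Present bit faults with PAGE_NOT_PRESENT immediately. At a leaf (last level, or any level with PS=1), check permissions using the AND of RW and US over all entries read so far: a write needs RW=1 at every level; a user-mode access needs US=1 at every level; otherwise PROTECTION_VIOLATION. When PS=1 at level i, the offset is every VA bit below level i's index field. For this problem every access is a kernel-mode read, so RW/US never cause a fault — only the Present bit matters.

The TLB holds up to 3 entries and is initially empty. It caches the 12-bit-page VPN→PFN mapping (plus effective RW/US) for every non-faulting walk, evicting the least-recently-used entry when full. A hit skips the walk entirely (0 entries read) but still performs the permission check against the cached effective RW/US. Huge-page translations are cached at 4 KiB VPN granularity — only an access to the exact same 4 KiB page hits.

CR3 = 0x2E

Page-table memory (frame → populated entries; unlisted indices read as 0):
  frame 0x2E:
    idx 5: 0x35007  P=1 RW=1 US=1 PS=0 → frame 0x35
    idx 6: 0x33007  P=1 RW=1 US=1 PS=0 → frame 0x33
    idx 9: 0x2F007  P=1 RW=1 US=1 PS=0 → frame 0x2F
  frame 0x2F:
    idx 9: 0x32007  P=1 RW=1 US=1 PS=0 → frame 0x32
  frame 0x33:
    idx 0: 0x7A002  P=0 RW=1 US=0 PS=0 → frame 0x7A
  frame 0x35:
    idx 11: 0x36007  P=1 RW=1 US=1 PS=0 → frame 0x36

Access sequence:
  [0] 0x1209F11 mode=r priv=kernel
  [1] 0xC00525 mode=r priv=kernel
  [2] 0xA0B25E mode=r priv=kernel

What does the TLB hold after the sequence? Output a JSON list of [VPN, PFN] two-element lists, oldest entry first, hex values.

Trace:
#0 VA=0x1209F11 (r,kernel):
  L0 @0x2E[9] → 0x2F007  P=1,RW=1,US=1,PS=0
  L1 @0x2F[9] → 0x32007  P=1,RW=1,US=1,PS=0
  → PA=0x32F11  (2 entries read)
#1 VA=0xC00525 (r,kernel):
  L0 @0x2E[6] → 0x33007  P=1,RW=1,US=1,PS=0
  L1 @0x33[0] → 0x7A002  P=0,RW=1,US=0,PS=0
  → PAGE_NOT_PRESENT  (2 entries read)
#2 VA=0xA0B25E (r,kernel):
  L0 @0x2E[5] → 0x35007  P=1,RW=1,US=1,PS=0
  L1 @0x35[11] → 0x36007  P=1,RW=1,US=1,PS=0
  → PA=0x3625E  (2 entries read)

TLB: [["0x1209", "0x32"], ["0xA0B", "0x36"]]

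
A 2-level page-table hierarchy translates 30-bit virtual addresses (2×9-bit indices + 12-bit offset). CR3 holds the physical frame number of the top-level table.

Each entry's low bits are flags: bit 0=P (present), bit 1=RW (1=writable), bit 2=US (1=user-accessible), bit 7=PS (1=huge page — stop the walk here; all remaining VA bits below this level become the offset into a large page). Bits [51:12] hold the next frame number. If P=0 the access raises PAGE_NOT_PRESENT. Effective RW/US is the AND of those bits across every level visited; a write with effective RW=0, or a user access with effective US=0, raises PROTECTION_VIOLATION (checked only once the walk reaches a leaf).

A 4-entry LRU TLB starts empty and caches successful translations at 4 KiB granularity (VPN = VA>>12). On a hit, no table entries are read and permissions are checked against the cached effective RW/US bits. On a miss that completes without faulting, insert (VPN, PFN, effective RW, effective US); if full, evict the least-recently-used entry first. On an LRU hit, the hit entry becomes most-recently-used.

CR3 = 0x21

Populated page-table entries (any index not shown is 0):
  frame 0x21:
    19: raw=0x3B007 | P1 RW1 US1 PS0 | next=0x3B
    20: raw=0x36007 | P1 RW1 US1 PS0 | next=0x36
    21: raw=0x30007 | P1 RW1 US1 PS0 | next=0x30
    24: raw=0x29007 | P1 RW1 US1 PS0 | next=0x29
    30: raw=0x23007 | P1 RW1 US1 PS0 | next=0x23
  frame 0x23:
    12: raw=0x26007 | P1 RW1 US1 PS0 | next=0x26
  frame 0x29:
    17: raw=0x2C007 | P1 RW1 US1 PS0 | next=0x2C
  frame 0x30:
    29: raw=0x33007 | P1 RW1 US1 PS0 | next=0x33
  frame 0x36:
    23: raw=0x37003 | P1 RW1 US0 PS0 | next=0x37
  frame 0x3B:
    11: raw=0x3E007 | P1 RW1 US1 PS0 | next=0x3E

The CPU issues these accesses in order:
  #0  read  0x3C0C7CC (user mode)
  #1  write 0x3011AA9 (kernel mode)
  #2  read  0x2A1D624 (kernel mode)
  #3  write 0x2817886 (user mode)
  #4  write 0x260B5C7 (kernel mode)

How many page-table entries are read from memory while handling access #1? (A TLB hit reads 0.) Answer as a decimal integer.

Walk each access:
#0 VA=0x3C0C7CC (r,user):
  lvl0: tbl 0x21, slot 30 ⇒ 0x23007 (P1/RW1/US1/PS0)
  lvl1: tbl 0x23, slot 12 ⇒ 0x26007 (P1/RW1/US1/PS0)
  → PA=0x267CC  (2 entries read)
#1 VA=0x3011AA9 (w,kernel):
  lvl0: tbl 0x21, slot 24 ⇒ 0x29007 (P1/RW1/US1/PS0)
  lvl1: tbl 0x29, slot 17 ⇒ 0x2C007 (P1/RW1/US1/PS0)
  → PA=0x2CAA9  (2 entries read)
#2 VA=0x2A1D624 (r,kernel):
  lvl0: tbl 0x21, slot 21 ⇒ 0x30007 (P1/RW1/US1/PS0)
  lvl1: tbl 0x30, slot 29 ⇒ 0x33007 (P1/RW1/US1/PS0)
  → PA=0x33624  (2 entries read)
#3 VA=0x2817886 (w,user):
  lvl0: tbl 0x21, slot 20 ⇒ 0x36007 (P1/RW1/US1/PS0)
  lvl1: tbl 0x36, slot 23 ⇒ 0x37003 (P1/RW1/US0/PS0)
  → PROTECTION_VIOLATION  (2 entries read)
#4 VA=0x260B5C7 (w,kernel):
  lvl0: tbl 0x21, slot 19 ⇒ 0x3B007 (P1/RW1/US1/PS0)
  lvl1: tbl 0x3B, slot 11 ⇒ 0x3E007 (P1/RW1/US1/PS0)
  → PA=0x3E5C7  (2 entries read)

Entries read for #1: 2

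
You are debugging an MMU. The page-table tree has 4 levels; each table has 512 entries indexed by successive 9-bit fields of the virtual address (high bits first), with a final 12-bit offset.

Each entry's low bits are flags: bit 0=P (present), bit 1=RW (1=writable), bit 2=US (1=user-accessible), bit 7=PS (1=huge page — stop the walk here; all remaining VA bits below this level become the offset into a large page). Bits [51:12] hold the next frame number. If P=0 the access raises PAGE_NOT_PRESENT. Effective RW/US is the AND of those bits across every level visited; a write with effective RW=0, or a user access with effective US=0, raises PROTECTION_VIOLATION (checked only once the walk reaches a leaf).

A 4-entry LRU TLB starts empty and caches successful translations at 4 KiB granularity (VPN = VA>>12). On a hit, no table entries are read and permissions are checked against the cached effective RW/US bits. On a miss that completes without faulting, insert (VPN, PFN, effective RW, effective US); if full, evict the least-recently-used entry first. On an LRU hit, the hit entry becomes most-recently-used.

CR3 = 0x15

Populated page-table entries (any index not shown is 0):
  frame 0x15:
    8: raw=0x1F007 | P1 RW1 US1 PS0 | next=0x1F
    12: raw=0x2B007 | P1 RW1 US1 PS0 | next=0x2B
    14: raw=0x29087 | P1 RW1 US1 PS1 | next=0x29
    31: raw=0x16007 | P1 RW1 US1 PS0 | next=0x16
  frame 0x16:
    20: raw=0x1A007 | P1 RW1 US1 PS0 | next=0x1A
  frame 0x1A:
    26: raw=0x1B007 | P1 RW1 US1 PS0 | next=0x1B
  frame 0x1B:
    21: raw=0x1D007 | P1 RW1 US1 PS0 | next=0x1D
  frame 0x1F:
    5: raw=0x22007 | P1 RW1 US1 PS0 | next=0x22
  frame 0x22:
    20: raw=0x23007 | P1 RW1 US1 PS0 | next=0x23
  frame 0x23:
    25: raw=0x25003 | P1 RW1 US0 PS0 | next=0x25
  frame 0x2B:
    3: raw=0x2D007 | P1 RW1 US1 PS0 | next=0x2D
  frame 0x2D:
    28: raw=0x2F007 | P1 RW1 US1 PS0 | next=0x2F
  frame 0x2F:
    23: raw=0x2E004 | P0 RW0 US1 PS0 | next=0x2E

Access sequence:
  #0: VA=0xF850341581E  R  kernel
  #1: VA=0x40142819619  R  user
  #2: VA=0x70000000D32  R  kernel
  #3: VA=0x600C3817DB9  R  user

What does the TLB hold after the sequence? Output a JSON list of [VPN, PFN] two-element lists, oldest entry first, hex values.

Per-access translation:
#0 VA=0xF850341581E (r,kernel):
  L0: frame=0x15 idx=31 entry=0x16007 [P=1 RW=1 US=1 PS=0]
  L1: frame=0x16 idx=20 entry=0x1A007 [P=1 RW=1 US=1 PS=0]
  L2: frame=0x1A idx=26 entry=0x1B007 [P=1 RW=1 US=1 PS=0]
  L3: frame=0x1B idx=21 entry=0x1D007 [P=1 RW=1 US=1 PS=0]
  → PA=0x1D81E  (4 entries read)
#1 VA=0x40142819619 (r,user):
  L0: frame=0x15 idx=8 entry=0x1F007 [P=1 RW=1 US=1 PS=0]
  L1: frame=0x1F idx=5 entry=0x22007 [P=1 RW=1 US=1 PS=0]
  L2: frame=0x22 idx=20 entry=0x23007 [P=1 RW=1 US=1 PS=0]
  L3: frame=0x23 idx=25 entry=0x25003 [P=1 RW=1 US=0 PS=0]
  ⇒ fault: PROTECTION_VIOLATION  — 4 lookups
#2 VA=0x70000000D32 (r,kernel):
  L0: frame=0x15 idx=14 entry=0x29087 [P=1 RW=1 US=1 PS=1]
  → PA=0x29D32 (huge @L0)  (1 entries read)
#3 VA=0x600C3817DB9 (r,user):
  L0: frame=0x15 idx=12 entry=0x2B007 [P=1 RW=1 US=1 PS=0]
  L1: frame=0x2B idx=3 entry=0x2D007 [P=1 RW=1 US=1 PS=0]
  L2: frame=0x2D idx=28 entry=0x2F007 [P=1 RW=1 US=1 PS=0]
  L3: frame=0x2F idx=23 entry=0x2E004 [P=0 RW=0 US=1 PS=0]
  ⇒ fault: PAGE_NOT_PRESENT  — 4 lookups

TLB: [["0xF8503415", "0x1D"], ["0x70000000", "0x29"]]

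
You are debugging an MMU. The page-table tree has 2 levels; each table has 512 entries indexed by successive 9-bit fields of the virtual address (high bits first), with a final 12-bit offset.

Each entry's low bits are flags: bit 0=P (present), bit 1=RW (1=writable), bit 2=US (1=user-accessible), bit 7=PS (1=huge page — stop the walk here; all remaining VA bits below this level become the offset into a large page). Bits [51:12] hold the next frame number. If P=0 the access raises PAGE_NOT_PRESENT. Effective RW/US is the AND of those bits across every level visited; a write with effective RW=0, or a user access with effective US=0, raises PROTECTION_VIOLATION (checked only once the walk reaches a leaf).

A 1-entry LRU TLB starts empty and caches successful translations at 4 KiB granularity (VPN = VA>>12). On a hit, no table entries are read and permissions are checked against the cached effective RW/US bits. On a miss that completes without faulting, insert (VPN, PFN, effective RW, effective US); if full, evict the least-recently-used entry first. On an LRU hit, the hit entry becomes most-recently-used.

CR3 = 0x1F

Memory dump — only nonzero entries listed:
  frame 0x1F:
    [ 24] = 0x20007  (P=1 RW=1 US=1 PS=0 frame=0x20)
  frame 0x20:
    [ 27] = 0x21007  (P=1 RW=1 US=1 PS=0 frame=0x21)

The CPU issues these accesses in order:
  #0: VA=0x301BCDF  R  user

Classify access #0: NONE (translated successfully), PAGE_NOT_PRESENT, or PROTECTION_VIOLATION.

Per-access translation:
#0 VA=0x301BCDF (r,user):
  L0 @0x1F[24] → 0x20007  P=1,RW=1,US=1,PS=0
  L1 @0x20[27] → 0x21007  P=1,RW=1,US=1,PS=0
  ✓ 0x21CDF  — 2 lookups

Access #0 fault: NONE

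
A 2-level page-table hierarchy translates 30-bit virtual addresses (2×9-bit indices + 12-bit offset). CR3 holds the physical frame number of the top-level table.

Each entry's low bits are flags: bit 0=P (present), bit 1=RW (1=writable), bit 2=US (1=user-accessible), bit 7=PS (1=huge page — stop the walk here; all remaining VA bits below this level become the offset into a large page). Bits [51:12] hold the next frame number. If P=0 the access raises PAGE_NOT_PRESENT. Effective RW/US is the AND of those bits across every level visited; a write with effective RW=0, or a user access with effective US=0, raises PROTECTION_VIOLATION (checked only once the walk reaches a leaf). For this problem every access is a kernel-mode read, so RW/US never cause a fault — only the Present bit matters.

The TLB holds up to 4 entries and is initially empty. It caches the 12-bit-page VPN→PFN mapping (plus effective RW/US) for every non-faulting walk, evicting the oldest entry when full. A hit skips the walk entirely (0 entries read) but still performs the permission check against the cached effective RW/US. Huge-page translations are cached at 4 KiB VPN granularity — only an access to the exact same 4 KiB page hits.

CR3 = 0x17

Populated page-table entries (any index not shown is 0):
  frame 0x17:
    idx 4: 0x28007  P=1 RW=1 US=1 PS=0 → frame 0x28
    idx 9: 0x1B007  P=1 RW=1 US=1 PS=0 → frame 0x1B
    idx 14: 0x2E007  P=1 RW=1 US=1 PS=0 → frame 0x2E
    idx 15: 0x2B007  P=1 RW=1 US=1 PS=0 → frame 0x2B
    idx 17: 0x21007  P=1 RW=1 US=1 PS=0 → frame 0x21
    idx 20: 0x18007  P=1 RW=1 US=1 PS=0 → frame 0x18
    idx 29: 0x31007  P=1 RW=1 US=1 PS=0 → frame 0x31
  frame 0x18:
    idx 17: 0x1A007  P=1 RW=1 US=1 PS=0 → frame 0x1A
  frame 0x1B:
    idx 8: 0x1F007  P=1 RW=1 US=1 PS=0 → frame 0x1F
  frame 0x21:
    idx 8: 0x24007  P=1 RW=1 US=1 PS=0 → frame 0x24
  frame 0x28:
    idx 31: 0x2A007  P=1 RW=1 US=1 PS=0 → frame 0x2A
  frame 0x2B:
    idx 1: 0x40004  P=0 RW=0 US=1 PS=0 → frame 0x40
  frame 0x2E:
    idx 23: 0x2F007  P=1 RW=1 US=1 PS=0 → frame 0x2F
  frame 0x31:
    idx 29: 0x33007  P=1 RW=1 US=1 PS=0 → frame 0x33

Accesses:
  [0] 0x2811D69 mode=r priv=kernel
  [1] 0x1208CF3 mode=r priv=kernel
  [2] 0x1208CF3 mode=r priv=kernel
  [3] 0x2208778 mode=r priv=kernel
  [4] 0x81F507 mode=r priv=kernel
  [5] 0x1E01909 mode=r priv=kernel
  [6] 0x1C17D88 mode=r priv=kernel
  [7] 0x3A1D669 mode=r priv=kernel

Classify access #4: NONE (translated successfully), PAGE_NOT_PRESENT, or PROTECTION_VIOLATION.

Trace:
#0 VA=0x2811D69 (r,kernel):
  [0] read 0x17 idx=20: raw=0x18007 flags P=1 W=1 U=1 S=0
  [1] read 0x18 idx=17: raw=0x1A007 flags P=1 W=1 U=1 S=0
  ⇒ phys 0x1AD69  [2 reads]
#1 VA=0x1208CF3 (r,kernel):
  [0] read 0x17 idx=9: raw=0x1B007 flags P=1 W=1 U=1 S=0
  [1] read 0x1B idx=8: raw=0x1F007 flags P=1 W=1 U=1 S=0
  ⇒ phys 0x1FCF3  [2 reads]
#2 VA=0x1208CF3 (r,kernel):
  TLB hit vpn=0x1208 → PA=0x1FCF3
#3 VA=0x2208778 (r,kernel):
  [0] read 0x17 idx=17: raw=0x21007 flags P=1 W=1 U=1 S=0
  [1] read 0x21 idx=8: raw=0x24007 flags P=1 W=1 U=1 S=0
  ⇒ phys 0x24778  [2 reads]
#4 VA=0x81F507 (r,kernel):
  [0] read 0x17 idx=4: raw=0x28007 flags P=1 W=1 U=1 S=0
  [1] read 0x28 idx=31: raw=0x2A007 flags P=1 W=1 U=1 S=0
  ⇒ phys 0x2A507  [2 reads]
#5 VA=0x1E01909 (r,kernel):
  [0] read 0x17 idx=15: raw=0x2B007 flags P=1 W=1 U=1 S=0
  [1] read 0x2B idx=1: raw=0x40004 flags P=0 W=0 U=1 S=0
  ✗ PAGE_NOT_PRESENT  [2 reads]
#6 VA=0x1C17D88 (r,kernel):
  [0] read 0x17 idx=14: raw=0x2E007 flags P=1 W=1 U=1 S=0
  [1] read 0x2E idx=23: raw=0x2F007 flags P=1 W=1 U=1 S=0
  ⇒ phys 0x2FD88  [2 reads]
#7 VA=0x3A1D669 (r,kernel):
  [0] read 0x17 idx=29: raw=0x31007 flags P=1 W=1 U=1 S=0
  [1] read 0x31 idx=29: raw=0x33007 flags P=1 W=1 U=1 S=0
  ⇒ phys 0x33669  [2 reads]

Access #4 fault: NONE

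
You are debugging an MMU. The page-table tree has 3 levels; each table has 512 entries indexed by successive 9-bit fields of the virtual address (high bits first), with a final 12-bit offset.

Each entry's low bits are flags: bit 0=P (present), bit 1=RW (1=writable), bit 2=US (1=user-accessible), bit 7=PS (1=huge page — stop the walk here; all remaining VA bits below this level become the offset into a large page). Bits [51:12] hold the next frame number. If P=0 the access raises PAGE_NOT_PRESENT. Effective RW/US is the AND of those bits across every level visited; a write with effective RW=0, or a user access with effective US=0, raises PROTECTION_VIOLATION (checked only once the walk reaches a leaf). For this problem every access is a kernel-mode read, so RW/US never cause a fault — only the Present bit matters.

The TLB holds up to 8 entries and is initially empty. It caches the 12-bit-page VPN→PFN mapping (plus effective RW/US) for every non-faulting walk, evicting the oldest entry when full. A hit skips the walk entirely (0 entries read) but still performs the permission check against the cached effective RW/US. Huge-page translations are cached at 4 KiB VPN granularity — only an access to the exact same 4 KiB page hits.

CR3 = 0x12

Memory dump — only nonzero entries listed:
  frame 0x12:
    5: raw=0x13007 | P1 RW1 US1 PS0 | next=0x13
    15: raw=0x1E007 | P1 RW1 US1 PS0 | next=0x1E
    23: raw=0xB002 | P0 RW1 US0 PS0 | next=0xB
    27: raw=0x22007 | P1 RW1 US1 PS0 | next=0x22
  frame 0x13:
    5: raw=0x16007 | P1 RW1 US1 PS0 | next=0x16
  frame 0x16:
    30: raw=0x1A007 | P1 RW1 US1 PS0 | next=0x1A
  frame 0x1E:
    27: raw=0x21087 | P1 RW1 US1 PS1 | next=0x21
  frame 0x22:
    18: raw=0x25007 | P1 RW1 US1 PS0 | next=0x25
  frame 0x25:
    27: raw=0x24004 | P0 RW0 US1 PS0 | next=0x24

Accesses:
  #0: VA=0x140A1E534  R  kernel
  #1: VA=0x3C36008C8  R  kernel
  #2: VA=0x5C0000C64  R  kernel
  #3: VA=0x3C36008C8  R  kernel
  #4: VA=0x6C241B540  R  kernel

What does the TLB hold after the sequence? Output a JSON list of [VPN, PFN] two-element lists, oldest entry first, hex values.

Walk each access:
#0 VA=0x140A1E534 (r,kernel):
  [0] read 0x12 idx=5: raw=0x13007 flags P=1 W=1 U=1 S=0
  [1] read 0x13 idx=5: raw=0x16007 flags P=1 W=1 U=1 S=0
  [2] read 0x16 idx=30: raw=0x1A007 flags P=1 W=1 U=1 S=0
  ✓ 0x1A534  — 3 lookups
#1 VA=0x3C36008C8 (r,kernel):
  [0] read 0x12 idx=15: raw=0x1E007 flags P=1 W=1 U=1 S=0
  [1] read 0x1E idx=27: raw=0x21087 flags P=1 W=1 U=1 S=1
  ✓ 0x218C8 (huge @L1)  — 2 lookups
#2 VA=0x5C0000C64 (r,kernel):
  [0] read 0x12 idx=23: raw=0xB002 flags P=0 W=1 U=0 S=0
  → PAGE_NOT_PRESENT  (1 entries read)
#3 VA=0x3C36008C8 (r,kernel):
  TLB hit vpn=0x3C3600 → PA=0x218C8
#4 VA=0x6C241B540 (r,kernel):
  [0] read 0x12 idx=27: raw=0x22007 flags P=1 W=1 U=1 S=0
  [1] read 0x22 idx=18: raw=0x25007 flags P=1 W=1 U=1 S=0
  [2] read 0x25 idx=27: raw=0x24004 flags P=0 W=0 U=1 S=0
  → PAGE_NOT_PRESENT  (3 entries read)

TLB: [["0x140A1E", "0x1A"], ["0x3C3600", "0x21"]]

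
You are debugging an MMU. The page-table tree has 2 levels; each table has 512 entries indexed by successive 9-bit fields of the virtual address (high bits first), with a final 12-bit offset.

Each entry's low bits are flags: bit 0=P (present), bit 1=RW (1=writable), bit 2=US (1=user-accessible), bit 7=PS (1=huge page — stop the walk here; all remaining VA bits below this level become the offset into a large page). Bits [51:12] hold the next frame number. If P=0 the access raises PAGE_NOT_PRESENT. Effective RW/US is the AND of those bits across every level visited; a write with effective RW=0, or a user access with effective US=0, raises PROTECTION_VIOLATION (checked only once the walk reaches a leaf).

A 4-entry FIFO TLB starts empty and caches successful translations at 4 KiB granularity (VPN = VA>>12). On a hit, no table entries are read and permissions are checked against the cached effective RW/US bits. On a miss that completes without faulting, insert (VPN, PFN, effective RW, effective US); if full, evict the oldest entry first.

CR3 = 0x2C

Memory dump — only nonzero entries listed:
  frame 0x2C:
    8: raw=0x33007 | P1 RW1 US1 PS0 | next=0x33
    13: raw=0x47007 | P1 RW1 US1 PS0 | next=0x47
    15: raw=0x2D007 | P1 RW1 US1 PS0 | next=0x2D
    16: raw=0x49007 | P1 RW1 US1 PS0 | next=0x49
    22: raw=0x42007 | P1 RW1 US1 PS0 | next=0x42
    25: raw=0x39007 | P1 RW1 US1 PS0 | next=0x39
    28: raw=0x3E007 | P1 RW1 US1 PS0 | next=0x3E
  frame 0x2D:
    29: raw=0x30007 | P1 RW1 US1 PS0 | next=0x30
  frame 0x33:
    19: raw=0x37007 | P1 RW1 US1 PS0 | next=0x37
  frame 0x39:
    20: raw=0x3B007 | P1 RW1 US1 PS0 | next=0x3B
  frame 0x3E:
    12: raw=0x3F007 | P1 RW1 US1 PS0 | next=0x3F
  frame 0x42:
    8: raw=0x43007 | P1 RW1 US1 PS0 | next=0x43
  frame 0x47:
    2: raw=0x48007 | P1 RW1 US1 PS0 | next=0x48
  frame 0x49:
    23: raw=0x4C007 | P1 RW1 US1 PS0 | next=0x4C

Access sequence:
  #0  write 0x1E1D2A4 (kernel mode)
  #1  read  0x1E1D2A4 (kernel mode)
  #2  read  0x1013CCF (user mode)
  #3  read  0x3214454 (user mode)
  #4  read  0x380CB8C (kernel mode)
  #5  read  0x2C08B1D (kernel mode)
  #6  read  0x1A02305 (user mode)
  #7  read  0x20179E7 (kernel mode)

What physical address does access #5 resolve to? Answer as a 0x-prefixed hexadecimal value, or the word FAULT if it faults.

Per-access translation:
#0 VA=0x1E1D2A4 (w,kernel):
  L0: frame=0x2C idx=15 entry=0x2D007 [P=1 RW=1 US=1 PS=0]
  L1: frame=0x2D idx=29 entry=0x30007 [P=1 RW=1 US=1 PS=0]
  ⇒ phys 0x302A4  [2 reads]
#1 VA=0x1E1D2A4 (r,kernel):
  TLB hit vpn=0x1E1D → PA=0x302A4
#2 VA=0x1013CCF (r,user):
  L0: frame=0x2C idx=8 entry=0x33007 [P=1 RW=1 US=1 PS=0]
  L1: frame=0x33 idx=19 entry=0x37007 [P=1 RW=1 US=1 PS=0]
  ⇒ phys 0x37CCF  [2 reads]
#3 VA=0x3214454 (r,user):
  L0: frame=0x2C idx=25 entry=0x39007 [P=1 RW=1 US=1 PS=0]
  L1: frame=0x39 idx=20 entry=0x3B007 [P=1 RW=1 US=1 PS=0]
  ⇒ phys 0x3B454  [2 reads]
#4 VA=0x380CB8C (r,kernel):
  L0: frame=0x2C idx=28 entry=0x3E007 [P=1 RW=1 US=1 PS=0]
  L1: frame=0x3E idx=12 entry=0x3F007 [P=1 RW=1 US=1 PS=0]
  ⇒ phys 0x3FB8C  [2 reads]
#5 VA=0x2C08B1D (r,kernel):
  L0: frame=0x2C idx=22 entry=0x42007 [P=1 RW=1 US=1 PS=0]
  L1: frame=0x42 idx=8 entry=0x43007 [P=1 RW=1 US=1 PS=0]
  ⇒ phys 0x43B1D  [2 reads]
#6 VA=0x1A02305 (r,user):
  L0: frame=0x2C idx=13 entry=0x47007 [P=1 RW=1 US=1 PS=0]
  L1: frame=0x47 idx=2 entry=0x48007 [P=1 RW=1 US=1 PS=0]
  ⇒ phys 0x48305  [2 reads]
#7 VA=0x20179E7 (r,kernel):
  L0: frame=0x2C idx=16 entry=0x49007 [P=1 RW=1 US=1 PS=0]
  L1: frame=0x49 idx=23 entry=0x4C007 [P=1 RW=1 US=1 PS=0]
  ⇒ phys 0x4C9E7  [2 reads]

Access #5 PA: 0x43B1D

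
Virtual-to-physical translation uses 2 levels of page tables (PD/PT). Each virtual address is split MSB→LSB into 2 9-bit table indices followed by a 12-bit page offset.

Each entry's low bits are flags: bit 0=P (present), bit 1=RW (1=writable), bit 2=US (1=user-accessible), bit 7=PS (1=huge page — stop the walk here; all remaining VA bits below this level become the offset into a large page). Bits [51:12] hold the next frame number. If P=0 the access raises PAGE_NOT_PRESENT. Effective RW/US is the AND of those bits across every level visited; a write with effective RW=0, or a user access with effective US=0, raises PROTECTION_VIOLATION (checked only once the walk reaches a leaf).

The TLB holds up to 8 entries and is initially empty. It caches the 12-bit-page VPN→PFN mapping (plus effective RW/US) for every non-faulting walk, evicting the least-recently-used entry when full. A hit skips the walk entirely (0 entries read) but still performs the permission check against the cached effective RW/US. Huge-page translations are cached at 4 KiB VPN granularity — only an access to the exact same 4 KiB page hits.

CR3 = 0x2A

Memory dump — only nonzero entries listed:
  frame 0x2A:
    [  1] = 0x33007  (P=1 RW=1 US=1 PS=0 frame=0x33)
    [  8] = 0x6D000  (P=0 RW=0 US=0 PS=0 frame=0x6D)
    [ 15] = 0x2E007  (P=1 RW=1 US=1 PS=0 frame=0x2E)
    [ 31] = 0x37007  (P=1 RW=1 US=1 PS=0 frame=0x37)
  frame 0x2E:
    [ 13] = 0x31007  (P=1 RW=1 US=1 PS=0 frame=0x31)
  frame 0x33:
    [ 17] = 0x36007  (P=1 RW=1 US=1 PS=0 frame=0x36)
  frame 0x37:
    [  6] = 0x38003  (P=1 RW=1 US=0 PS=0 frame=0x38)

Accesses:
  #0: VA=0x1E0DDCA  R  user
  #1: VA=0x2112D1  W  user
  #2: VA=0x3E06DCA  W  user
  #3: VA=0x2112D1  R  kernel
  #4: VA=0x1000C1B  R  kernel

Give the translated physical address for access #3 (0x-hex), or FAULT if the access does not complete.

Per-access translation:
#0 VA=0x1E0DDCA (r,user):
  L0: frame=0x2A idx=15 entry=0x2E007 [P=1 RW=1 US=1 PS=0]
  L1: frame=0x2E idx=13 entry=0x31007 [P=1 RW=1 US=1 PS=0]
  ✓ 0x31DCA  — 2 lookups
#1 VA=0x2112D1 (w,user):
  L0: frame=0x2A idx=1 entry=0x33007 [P=1 RW=1 US=1 PS=0]
  L1: frame=0x33 idx=17 entry=0x36007 [P=1 RW=1 US=1 PS=0]
  ✓ 0x362D1  — 2 lookups
#2 VA=0x3E06DCA (w,user):
  L0: frame=0x2A idx=31 entry=0x37007 [P=1 RW=1 US=1 PS=0]
  L1: frame=0x37 idx=6 entry=0x38003 [P=1 RW=1 US=0 PS=0]
  ⇒ fault: PROTECTION_VIOLATION  — 2 lookups
#3 VA=0x2112D1 (r,kernel):
  TLB hit vpn=0x211 → PA=0x362D1
#4 VA=0x1000C1B (r,kernel):
  L0: frame=0x2A idx=8 entry=0x6D000 [P=0 RW=0 US=0 PS=0]
  ⇒ fault: PAGE_NOT_PRESENT  — 1 lookups

Access #3 PA: 0x362D1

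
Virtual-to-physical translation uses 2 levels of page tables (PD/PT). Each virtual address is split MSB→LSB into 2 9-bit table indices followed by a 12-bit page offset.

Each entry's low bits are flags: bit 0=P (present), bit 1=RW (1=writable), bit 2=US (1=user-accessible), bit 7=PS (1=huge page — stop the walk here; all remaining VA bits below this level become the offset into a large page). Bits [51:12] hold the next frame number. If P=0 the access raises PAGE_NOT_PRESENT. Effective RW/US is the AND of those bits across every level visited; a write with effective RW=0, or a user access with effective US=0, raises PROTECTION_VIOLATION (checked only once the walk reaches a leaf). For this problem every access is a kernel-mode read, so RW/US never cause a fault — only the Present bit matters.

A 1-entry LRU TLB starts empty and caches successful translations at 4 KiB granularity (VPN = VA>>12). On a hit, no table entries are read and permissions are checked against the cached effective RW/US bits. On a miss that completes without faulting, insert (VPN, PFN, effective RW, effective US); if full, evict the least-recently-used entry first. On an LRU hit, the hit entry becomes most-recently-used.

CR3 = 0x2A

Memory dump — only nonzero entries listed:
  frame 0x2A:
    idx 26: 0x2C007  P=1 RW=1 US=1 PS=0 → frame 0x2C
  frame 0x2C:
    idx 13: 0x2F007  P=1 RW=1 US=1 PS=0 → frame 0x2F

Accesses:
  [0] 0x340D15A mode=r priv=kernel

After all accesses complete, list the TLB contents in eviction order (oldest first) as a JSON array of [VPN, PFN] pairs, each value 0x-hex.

Trace:
#0 VA=0x340D15A (r,kernel):
  L0: frame=0x2A idx=26 entry=0x2C007 [P=1 RW=1 US=1 PS=0]
  L1: frame=0x2C idx=13 entry=0x2F007 [P=1 RW=1 US=1 PS=0]
  ✓ 0x2F15A  — 2 lookups

TLB: [["0x340D", "0x2F"]]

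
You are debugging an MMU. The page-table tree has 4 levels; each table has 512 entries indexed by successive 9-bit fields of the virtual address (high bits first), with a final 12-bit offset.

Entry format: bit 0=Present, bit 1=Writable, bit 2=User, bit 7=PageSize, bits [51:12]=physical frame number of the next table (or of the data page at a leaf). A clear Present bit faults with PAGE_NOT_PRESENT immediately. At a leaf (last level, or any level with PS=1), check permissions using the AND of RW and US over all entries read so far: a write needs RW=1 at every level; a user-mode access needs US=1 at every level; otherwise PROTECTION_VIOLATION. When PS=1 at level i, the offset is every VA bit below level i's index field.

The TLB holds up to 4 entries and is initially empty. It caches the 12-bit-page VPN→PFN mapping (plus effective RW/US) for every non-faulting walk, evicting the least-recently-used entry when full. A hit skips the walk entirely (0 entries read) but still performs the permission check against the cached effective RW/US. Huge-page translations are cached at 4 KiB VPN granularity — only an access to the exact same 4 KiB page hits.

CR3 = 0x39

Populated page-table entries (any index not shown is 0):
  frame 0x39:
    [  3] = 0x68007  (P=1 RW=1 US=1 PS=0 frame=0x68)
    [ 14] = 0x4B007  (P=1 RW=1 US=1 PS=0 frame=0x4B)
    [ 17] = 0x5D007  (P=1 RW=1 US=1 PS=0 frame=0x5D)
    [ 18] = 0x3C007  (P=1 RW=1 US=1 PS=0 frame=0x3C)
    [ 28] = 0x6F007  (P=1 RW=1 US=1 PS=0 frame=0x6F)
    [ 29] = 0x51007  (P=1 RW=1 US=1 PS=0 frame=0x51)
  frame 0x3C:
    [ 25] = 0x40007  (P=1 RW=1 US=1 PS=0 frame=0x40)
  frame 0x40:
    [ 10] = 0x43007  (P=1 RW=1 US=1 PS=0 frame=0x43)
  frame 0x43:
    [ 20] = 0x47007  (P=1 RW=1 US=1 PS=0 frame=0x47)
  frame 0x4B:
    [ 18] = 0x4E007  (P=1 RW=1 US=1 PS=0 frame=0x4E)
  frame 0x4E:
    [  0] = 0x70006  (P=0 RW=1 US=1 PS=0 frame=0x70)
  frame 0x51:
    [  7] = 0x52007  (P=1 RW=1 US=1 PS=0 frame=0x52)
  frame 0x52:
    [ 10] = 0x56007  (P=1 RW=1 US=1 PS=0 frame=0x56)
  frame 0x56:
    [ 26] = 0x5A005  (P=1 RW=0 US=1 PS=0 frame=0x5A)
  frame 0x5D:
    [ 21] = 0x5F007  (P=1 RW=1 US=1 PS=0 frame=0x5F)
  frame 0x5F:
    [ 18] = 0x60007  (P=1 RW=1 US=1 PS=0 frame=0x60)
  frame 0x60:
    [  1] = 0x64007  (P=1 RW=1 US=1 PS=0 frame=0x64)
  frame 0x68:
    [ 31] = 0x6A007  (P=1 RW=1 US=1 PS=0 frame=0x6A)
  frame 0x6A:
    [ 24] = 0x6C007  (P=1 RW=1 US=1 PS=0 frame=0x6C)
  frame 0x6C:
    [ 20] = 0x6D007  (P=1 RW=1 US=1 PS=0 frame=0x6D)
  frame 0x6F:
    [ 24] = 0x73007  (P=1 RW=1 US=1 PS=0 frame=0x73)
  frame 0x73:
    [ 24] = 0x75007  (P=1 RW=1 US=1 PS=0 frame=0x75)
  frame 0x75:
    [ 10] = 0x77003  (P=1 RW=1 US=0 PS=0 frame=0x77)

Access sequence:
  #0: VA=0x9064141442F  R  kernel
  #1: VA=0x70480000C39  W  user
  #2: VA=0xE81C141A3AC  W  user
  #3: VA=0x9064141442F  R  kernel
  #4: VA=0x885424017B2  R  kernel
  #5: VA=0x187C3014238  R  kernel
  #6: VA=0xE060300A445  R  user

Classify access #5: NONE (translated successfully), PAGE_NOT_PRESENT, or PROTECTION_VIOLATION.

Trace:
#0 VA=0x9064141442F (r,kernel):
  [0] read 0x39 idx=18: raw=0x3C007 flags P=1 W=1 U=1 S=0
  [1] read 0x3C idx=25: raw=0x40007 flags P=1 W=1 U=1 S=0
  [2] read 0x40 idx=10: raw=0x43007 flags P=1 W=1 U=1 S=0
  [3] read 0x43 idx=20: raw=0x47007 flags P=1 W=1 U=1 S=0
  → PA=0x4742F  (4 entries read)
#1 VA=0x70480000C39 (w,user):
  [0] read 0x39 idx=14: raw=0x4B007 flags P=1 W=1 U=1 S=0
  [1] read 0x4B idx=18: raw=0x4E007 flags P=1 W=1 U=1 S=0
  [2] read 0x4E idx=0: raw=0x70006 flags P=0 W=1 U=1 S=0
  ✗ PAGE_NOT_PRESENT  [3 reads]
#2 VA=0xE81C141A3AC (w,user):
  [0] read 0x39 idx=29: raw=0x51007 flags P=1 W=1 U=1 S=0
  [1] read 0x51 idx=7: raw=0x52007 flags P=1 W=1 U=1 S=0
  [2] read 0x52 idx=10: raw=0x56007 flags P=1 W=1 U=1 S=0
  [3] read 0x56 idx=26: raw=0x5A005 flags P=1 W=0 U=1 S=0
  ✗ PROTECTION_VIOLATION  [4 reads]
#3 VA=0x9064141442F (r,kernel):
  TLB hit vpn=0x90641414 → PA=0x4742F
#4 VA=0x885424017B2 (r,kernel):
  [0] read 0x39 idx=17: raw=0x5D007 flags P=1 W=1 U=1 S=0
  [1] read 0x5D idx=21: raw=0x5F007 flags P=1 W=1 U=1 S=0
  [2] read 0x5F idx=18: raw=0x60007 flags P=1 W=1 U=1 S=0
  [3] read 0x60 idx=1: raw=0x64007 flags P=1 W=1 U=1 S=0
  → PA=0x647B2  (4 entries read)
#5 VA=0x187C3014238 (r,kernel):
  [0] read 0x39 idx=3: raw=0x68007 flags P=1 W=1 U=1 S=0
  [1] read 0x68 idx=31: raw=0x6A007 flags P=1 W=1 U=1 S=0
  [2] read 0x6A idx=24: raw=0x6C007 flags P=1 W=1 U=1 S=0
  [3] read 0x6C idx=20: raw=0x6D007 flags P=1 W=1 U=1 S=0
  → PA=0x6D238  (4 entries read)
#6 VA=0xE060300A445 (r,user):
  [0] read 0x39 idx=28: raw=0x6F007 flags P=1 W=1 U=1 S=0
  [1] read 0x6F idx=24: raw=0x73007 flags P=1 W=1 U=1 S=0
  [2] read 0x73 idx=24: raw=0x75007 flags P=1 W=1 U=1 S=0
  [3] read 0x75 idx=10: raw=0x77003 flags P=1 W=1 U=0 S=0
  ✗ PROTECTION_VIOLATION  [4 reads]

Access #5 fault: NONE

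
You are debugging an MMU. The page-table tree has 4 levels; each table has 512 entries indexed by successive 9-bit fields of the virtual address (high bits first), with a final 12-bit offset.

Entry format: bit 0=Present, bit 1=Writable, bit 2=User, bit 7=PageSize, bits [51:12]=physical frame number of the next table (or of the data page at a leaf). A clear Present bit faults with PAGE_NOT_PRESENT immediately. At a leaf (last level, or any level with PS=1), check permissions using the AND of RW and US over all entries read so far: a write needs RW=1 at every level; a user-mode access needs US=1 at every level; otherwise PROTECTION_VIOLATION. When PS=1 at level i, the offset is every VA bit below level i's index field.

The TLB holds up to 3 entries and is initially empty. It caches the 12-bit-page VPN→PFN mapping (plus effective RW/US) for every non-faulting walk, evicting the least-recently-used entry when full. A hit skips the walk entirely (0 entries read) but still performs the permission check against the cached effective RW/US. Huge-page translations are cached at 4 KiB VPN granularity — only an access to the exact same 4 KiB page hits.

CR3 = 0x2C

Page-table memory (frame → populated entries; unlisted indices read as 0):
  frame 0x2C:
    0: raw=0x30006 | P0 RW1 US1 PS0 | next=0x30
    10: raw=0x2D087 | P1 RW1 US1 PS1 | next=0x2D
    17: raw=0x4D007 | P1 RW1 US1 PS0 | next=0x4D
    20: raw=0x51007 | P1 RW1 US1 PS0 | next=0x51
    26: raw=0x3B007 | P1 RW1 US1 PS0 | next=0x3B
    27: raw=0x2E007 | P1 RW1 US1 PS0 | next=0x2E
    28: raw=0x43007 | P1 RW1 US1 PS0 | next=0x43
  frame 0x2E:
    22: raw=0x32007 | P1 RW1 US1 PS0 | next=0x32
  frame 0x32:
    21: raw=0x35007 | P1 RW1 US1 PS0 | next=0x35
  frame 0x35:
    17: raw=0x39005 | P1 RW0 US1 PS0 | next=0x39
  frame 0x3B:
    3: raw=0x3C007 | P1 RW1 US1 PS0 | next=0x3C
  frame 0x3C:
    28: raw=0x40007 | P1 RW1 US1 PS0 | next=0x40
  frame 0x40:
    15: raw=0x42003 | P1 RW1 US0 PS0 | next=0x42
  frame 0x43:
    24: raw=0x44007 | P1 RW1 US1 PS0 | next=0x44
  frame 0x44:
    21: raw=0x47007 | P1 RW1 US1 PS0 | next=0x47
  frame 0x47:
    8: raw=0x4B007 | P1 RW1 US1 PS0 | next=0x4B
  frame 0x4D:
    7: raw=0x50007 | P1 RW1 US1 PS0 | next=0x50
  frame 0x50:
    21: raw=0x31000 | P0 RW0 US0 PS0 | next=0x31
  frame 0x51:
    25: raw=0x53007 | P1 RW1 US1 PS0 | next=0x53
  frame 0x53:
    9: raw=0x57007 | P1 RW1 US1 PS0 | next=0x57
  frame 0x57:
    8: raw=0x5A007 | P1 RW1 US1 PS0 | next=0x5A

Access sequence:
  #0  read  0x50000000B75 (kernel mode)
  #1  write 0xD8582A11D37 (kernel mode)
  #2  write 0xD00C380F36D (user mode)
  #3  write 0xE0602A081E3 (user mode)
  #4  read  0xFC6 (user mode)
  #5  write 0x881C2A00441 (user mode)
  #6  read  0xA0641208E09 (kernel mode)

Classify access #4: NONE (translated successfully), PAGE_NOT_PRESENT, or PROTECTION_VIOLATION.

Per-access translation:
#0 VA=0x50000000B75 (r,kernel):
  L0 @0x2C[10] → 0x2D087  P=1,RW=1,US=1,PS=1
  ⇒ phys 0x2DB75 (huge @L0)  [1 reads]
#1 VA=0xD8582A11D37 (w,kernel):
  L0 @0x2C[27] → 0x2E007  P=1,RW=1,US=1,PS=0
  L1 @0x2E[22] → 0x32007  P=1,RW=1,US=1,PS=0
  L2 @0x32[21] → 0x35007  P=1,RW=1,US=1,PS=0
  L3 @0x35[17] → 0x39005  P=1,RW=0,US=1,PS=0
  ✗ PROTECTION_VIOLATION  [4 reads]
#2 VA=0xD00C380F36D (w,user):
  L0 @0x2C[26] → 0x3B007  P=1,RW=1,US=1,PS=0
  L1 @0x3B[3] → 0x3C007  P=1,RW=1,US=1,PS=0
  L2 @0x3C[28] → 0x40007  P=1,RW=1,US=1,PS=0
  L3 @0x40[15] → 0x42003  P=1,RW=1,US=0,PS=0
  ✗ PROTECTION_VIOLATION  [4 reads]
#3 VA=0xE0602A081E3 (w,user):
  L0 @0x2C[28] → 0x43007  P=1,RW=1,US=1,PS=0
  L1 @0x43[24] → 0x44007  P=1,RW=1,US=1,PS=0
  L2 @0x44[21] → 0x47007  P=1,RW=1,US=1,PS=0
  L3 @0x47[8] → 0x4B007  P=1,RW=1,US=1,PS=0
  ⇒ phys 0x4B1E3  [4 reads]
#4 VA=0xFC6 (r,user):
  L0 @0x2C[0] → 0x30006  P=0,RW=1,US=1,PS=0
  ✗ PAGE_NOT_PRESENT  [1 reads]
#5 VA=0x881C2A00441 (w,user):
  L0 @0x2C[17] → 0x4D007  P=1,RW=1,US=1,PS=0
  L1 @0x4D[7] → 0x50007  P=1,RW=1,US=1,PS=0
  L2 @0x50[21] → 0x31000  P=0,RW=0,US=0,PS=0
  ✗ PAGE_NOT_PRESENT  [3 reads]
#6 VA=0xA0641208E09 (r,kernel):
  L0 @0x2C[20] → 0x51007  P=1,RW=1,US=1,PS=0
  L1 @0x51[25] → 0x53007  P=1,RW=1,US=1,PS=0
  L2 @0x53[9] → 0x57007  P=1,RW=1,US=1,PS=0
  L3 @0x57[8] → 0x5A007  P=1,RW=1,US=1,PS=0
  ⇒ phys 0x5AE09  [4 reads]

Access #4 fault: PAGE_NOT_PRESENT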